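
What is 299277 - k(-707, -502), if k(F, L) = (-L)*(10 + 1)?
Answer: 293755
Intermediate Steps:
k(F, L) = -11*L (k(F, L) = -L*11 = -11*L)
299277 - k(-707, -502) = 299277 - (-11)*(-502) = 299277 - 1*5522 = 299277 - 5522 = 293755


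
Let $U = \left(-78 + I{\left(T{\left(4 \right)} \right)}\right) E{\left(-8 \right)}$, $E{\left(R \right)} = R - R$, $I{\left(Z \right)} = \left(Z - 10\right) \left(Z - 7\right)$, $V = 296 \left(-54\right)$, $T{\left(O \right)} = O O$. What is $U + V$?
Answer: $-15984$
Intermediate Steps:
$T{\left(O \right)} = O^{2}$
$V = -15984$
$I{\left(Z \right)} = \left(-10 + Z\right) \left(-7 + Z\right)$
$E{\left(R \right)} = 0$
$U = 0$ ($U = \left(-78 + \left(70 + \left(4^{2}\right)^{2} - 17 \cdot 4^{2}\right)\right) 0 = \left(-78 + \left(70 + 16^{2} - 272\right)\right) 0 = \left(-78 + \left(70 + 256 - 272\right)\right) 0 = \left(-78 + 54\right) 0 = \left(-24\right) 0 = 0$)
$U + V = 0 - 15984 = -15984$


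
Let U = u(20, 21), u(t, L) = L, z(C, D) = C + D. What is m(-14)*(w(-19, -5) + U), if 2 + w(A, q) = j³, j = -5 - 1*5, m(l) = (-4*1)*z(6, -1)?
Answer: 19620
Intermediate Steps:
U = 21
m(l) = -20 (m(l) = (-4*1)*(6 - 1) = -4*5 = -20)
j = -10 (j = -5 - 5 = -10)
w(A, q) = -1002 (w(A, q) = -2 + (-10)³ = -2 - 1000 = -1002)
m(-14)*(w(-19, -5) + U) = -20*(-1002 + 21) = -20*(-981) = 19620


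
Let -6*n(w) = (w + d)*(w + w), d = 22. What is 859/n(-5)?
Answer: 2577/85 ≈ 30.318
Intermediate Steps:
n(w) = -w*(22 + w)/3 (n(w) = -(w + 22)*(w + w)/6 = -(22 + w)*2*w/6 = -w*(22 + w)/3)
859/n(-5) = 859/((-⅓*(-5)*(22 - 5))) = 859/((-⅓*(-5)*17)) = 859/(85/3) = 859*(3/85) = 2577/85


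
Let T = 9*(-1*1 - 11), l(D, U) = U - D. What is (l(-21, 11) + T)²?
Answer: 5776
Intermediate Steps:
T = -108 (T = 9*(-1 - 11) = 9*(-12) = -108)
(l(-21, 11) + T)² = ((11 - 1*(-21)) - 108)² = ((11 + 21) - 108)² = (32 - 108)² = (-76)² = 5776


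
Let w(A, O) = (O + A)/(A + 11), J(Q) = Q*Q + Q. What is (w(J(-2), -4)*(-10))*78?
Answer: 120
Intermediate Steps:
J(Q) = Q + Q² (J(Q) = Q² + Q = Q + Q²)
w(A, O) = (A + O)/(11 + A)
(w(J(-2), -4)*(-10))*78 = (((-2*(1 - 2) - 4)/(11 - 2*(1 - 2)))*(-10))*78 = (((-2*(-1) - 4)/(11 - 2*(-1)))*(-10))*78 = (((2 - 4)/(11 + 2))*(-10))*78 = ((-2/13)*(-10))*78 = (((1/13)*(-2))*(-10))*78 = -2/13*(-10)*78 = (20/13)*78 = 120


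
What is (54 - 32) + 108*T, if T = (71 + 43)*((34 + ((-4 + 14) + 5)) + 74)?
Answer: 1514398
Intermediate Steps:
T = 14022 (T = 114*((34 + (10 + 5)) + 74) = 114*((34 + 15) + 74) = 114*(49 + 74) = 114*123 = 14022)
(54 - 32) + 108*T = (54 - 32) + 108*14022 = 22 + 1514376 = 1514398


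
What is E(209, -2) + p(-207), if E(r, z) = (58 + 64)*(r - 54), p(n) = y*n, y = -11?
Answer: 21187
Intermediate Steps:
p(n) = -11*n
E(r, z) = -6588 + 122*r (E(r, z) = 122*(-54 + r) = -6588 + 122*r)
E(209, -2) + p(-207) = (-6588 + 122*209) - 11*(-207) = (-6588 + 25498) + 2277 = 18910 + 2277 = 21187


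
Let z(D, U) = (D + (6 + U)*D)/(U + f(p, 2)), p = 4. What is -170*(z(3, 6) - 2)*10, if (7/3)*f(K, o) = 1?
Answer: -20740/3 ≈ -6913.3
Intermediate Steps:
f(K, o) = 3/7 (f(K, o) = (3/7)*1 = 3/7)
z(D, U) = (D + D*(6 + U))/(3/7 + U) (z(D, U) = (D + (6 + U)*D)/(U + 3/7) = (D + D*(6 + U))/(3/7 + U))
-170*(z(3, 6) - 2)*10 = -170*(7*3*(7 + 6)/(3 + 7*6) - 2)*10 = -170*(7*3*13/(3 + 42) - 2)*10 = -170*(7*3*13/45 - 2)*10 = -170*(7*3*(1/45)*13 - 2)*10 = -170*(91/15 - 2)*10 = -2074*10/3 = -170*122/3 = -20740/3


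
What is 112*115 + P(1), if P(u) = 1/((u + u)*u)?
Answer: 25761/2 ≈ 12881.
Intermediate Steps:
P(u) = 1/(2*u²) (P(u) = 1/(((2*u))*u) = (1/(2*u))/u = 1/(2*u²))
112*115 + P(1) = 112*115 + (½)/1² = 12880 + (½)*1 = 12880 + ½ = 25761/2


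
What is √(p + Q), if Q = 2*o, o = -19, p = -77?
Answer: I*√115 ≈ 10.724*I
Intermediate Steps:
Q = -38 (Q = 2*(-19) = -38)
√(p + Q) = √(-77 - 38) = √(-115) = I*√115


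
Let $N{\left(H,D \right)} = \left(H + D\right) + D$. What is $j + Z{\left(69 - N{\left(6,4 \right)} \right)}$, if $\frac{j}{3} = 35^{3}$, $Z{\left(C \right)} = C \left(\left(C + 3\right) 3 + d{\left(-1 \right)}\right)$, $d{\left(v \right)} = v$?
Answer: $138140$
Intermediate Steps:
$N{\left(H,D \right)} = H + 2 D$ ($N{\left(H,D \right)} = \left(D + H\right) + D = H + 2 D$)
$Z{\left(C \right)} = C \left(8 + 3 C\right)$ ($Z{\left(C \right)} = C \left(\left(C + 3\right) 3 - 1\right) = C \left(\left(3 + C\right) 3 - 1\right) = C \left(\left(9 + 3 C\right) - 1\right) = C \left(8 + 3 C\right)$)
$j = 128625$ ($j = 3 \cdot 35^{3} = 3 \cdot 42875 = 128625$)
$j + Z{\left(69 - N{\left(6,4 \right)} \right)} = 128625 + \left(69 - \left(6 + 2 \cdot 4\right)\right) \left(8 + 3 \left(69 - \left(6 + 2 \cdot 4\right)\right)\right) = 128625 + \left(69 - \left(6 + 8\right)\right) \left(8 + 3 \left(69 - \left(6 + 8\right)\right)\right) = 128625 + \left(69 - 14\right) \left(8 + 3 \left(69 - 14\right)\right) = 128625 + 55 \left(8 + 3 \cdot 55\right) = 128625 + 55 \left(8 + 165\right) = 128625 + 55 \cdot 173 = 128625 + 9515 = 138140$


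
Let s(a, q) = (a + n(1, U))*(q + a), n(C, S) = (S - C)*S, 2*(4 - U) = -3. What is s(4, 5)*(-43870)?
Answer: -22702725/2 ≈ -1.1351e+7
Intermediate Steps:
U = 11/2 (U = 4 - ½*(-3) = 4 + 3/2 = 11/2 ≈ 5.5000)
n(C, S) = S*(S - C)
s(a, q) = (99/4 + a)*(a + q) (s(a, q) = (a + 11*(11/2 - 1*1)/2)*(q + a) = (a + 11*(11/2 - 1)/2)*(a + q) = (a + (11/2)*(9/2))*(a + q) = (a + 99/4)*(a + q) = (99/4 + a)*(a + q))
s(4, 5)*(-43870) = (4² + (99/4)*4 + (99/4)*5 + 4*5)*(-43870) = (16 + 99 + 495/4 + 20)*(-43870) = (1035/4)*(-43870) = -22702725/2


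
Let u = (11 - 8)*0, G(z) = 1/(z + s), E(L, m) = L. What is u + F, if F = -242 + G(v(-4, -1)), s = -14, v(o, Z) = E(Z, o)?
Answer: -3631/15 ≈ -242.07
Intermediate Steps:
v(o, Z) = Z
G(z) = 1/(-14 + z) (G(z) = 1/(z - 14) = 1/(-14 + z))
u = 0 (u = 3*0 = 0)
F = -3631/15 (F = -242 + 1/(-14 - 1) = -242 + 1/(-15) = -242 - 1/15 = -3631/15 ≈ -242.07)
u + F = 0 - 3631/15 = -3631/15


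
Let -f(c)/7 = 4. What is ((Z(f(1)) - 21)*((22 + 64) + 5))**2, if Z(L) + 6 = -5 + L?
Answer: 29811600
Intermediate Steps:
f(c) = -28 (f(c) = -7*4 = -28)
Z(L) = -11 + L (Z(L) = -6 + (-5 + L) = -11 + L)
((Z(f(1)) - 21)*((22 + 64) + 5))**2 = (((-11 - 28) - 21)*((22 + 64) + 5))**2 = ((-39 - 21)*(86 + 5))**2 = (-60*91)**2 = (-5460)**2 = 29811600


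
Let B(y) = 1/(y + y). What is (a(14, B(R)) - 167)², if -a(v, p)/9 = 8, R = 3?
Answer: 57121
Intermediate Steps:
B(y) = 1/(2*y)
a(v, p) = -72 (a(v, p) = -9*8 = -72)
(a(14, B(R)) - 167)² = (-72 - 167)² = (-239)² = 57121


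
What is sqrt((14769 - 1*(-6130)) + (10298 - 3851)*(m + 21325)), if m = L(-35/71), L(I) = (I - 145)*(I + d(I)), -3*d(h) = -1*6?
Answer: 2*sqrt(171506891641)/71 ≈ 11666.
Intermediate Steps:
d(h) = 2 (d(h) = -(-1)*6/3 = -1/3*(-6) = 2)
L(I) = (-145 + I)*(2 + I) (L(I) = (I - 145)*(I + 2) = (-145 + I)*(2 + I))
m = -1105310/5041 (m = -290 + (-35/71)**2 - (-5005)/71 = -290 + (-35*1/71)**2 - (-5005)/71 = -290 + (-35/71)**2 - 143*(-35/71) = -290 + 1225/5041 + 5005/71 = -1105310/5041 ≈ -219.26)
sqrt((14769 - 1*(-6130)) + (10298 - 3851)*(m + 21325)) = sqrt((14769 - 1*(-6130)) + (10298 - 3851)*(-1105310/5041 + 21325)) = sqrt((14769 + 6130) + 6447*(106394015/5041)) = sqrt(20899 + 685922214705/5041) = sqrt(686027566564/5041) = 2*sqrt(171506891641)/71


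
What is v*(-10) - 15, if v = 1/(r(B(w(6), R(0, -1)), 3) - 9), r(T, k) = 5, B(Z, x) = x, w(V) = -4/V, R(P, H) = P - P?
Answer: -25/2 ≈ -12.500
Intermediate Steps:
R(P, H) = 0
v = -¼ (v = 1/(5 - 9) = 1/(-4) = -¼ ≈ -0.25000)
v*(-10) - 15 = -¼*(-10) - 15 = 5/2 - 15 = -25/2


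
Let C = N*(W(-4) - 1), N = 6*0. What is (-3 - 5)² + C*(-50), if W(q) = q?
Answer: 64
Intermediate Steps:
N = 0
C = 0 (C = 0*(-4 - 1) = 0*(-5) = 0)
(-3 - 5)² + C*(-50) = (-3 - 5)² + 0*(-50) = (-8)² + 0 = 64 + 0 = 64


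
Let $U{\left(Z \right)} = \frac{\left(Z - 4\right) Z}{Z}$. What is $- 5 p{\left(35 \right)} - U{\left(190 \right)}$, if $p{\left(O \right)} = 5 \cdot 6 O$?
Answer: $-5436$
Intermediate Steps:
$p{\left(O \right)} = 30 O$
$U{\left(Z \right)} = -4 + Z$ ($U{\left(Z \right)} = \frac{\left(-4 + Z\right) Z}{Z} = \frac{Z \left(-4 + Z\right)}{Z} = -4 + Z$)
$- 5 p{\left(35 \right)} - U{\left(190 \right)} = - 5 \cdot 30 \cdot 35 - \left(-4 + 190\right) = \left(-5\right) 1050 - 186 = -5250 - 186 = -5436$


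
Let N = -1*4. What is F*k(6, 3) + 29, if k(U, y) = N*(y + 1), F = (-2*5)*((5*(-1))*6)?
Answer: -4771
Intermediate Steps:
N = -4
F = 300 (F = -(-50)*6 = -10*(-30) = 300)
k(U, y) = -4 - 4*y (k(U, y) = -4*(y + 1) = -4*(1 + y) = -4 - 4*y)
F*k(6, 3) + 29 = 300*(-4 - 4*3) + 29 = 300*(-4 - 12) + 29 = 300*(-16) + 29 = -4800 + 29 = -4771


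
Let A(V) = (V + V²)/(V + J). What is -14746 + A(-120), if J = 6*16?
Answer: -15341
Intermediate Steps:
J = 96
A(V) = (V + V²)/(96 + V) (A(V) = (V + V²)/(V + 96) = (V + V²)/(96 + V))
-14746 + A(-120) = -14746 - 120*(1 - 120)/(96 - 120) = -14746 - 120*(-119)/(-24) = -14746 - 120*(-1/24)*(-119) = -14746 - 595 = -15341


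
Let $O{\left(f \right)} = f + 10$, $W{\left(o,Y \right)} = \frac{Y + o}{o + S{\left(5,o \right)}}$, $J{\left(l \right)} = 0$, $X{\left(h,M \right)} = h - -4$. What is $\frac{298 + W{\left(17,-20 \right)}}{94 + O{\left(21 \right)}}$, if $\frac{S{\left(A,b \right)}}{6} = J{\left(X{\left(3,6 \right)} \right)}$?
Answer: $\frac{5063}{2125} \approx 2.3826$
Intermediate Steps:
$X{\left(h,M \right)} = 4 + h$ ($X{\left(h,M \right)} = h + 4 = 4 + h$)
$S{\left(A,b \right)} = 0$ ($S{\left(A,b \right)} = 6 \cdot 0 = 0$)
$W{\left(o,Y \right)} = \frac{Y + o}{o}$ ($W{\left(o,Y \right)} = \frac{Y + o}{o + 0} = \frac{Y + o}{o}$)
$O{\left(f \right)} = 10 + f$
$\frac{298 + W{\left(17,-20 \right)}}{94 + O{\left(21 \right)}} = \frac{298 + \frac{-20 + 17}{17}}{94 + \left(10 + 21\right)} = \frac{298 + \frac{1}{17} \left(-3\right)}{94 + 31} = \frac{298 - \frac{3}{17}}{125} = \frac{5063}{17} \cdot \frac{1}{125} = \frac{5063}{2125}$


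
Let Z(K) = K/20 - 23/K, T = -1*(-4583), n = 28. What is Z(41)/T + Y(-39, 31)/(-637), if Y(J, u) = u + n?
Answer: -220947763/2393884220 ≈ -0.092297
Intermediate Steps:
T = 4583
Z(K) = -23/K + K/20 (Z(K) = K*(1/20) - 23/K = K/20 - 23/K = -23/K + K/20)
Y(J, u) = 28 + u (Y(J, u) = u + 28 = 28 + u)
Z(41)/T + Y(-39, 31)/(-637) = (-23/41 + (1/20)*41)/4583 + (28 + 31)/(-637) = (-23*1/41 + 41/20)*(1/4583) + 59*(-1/637) = (-23/41 + 41/20)*(1/4583) - 59/637 = (1221/820)*(1/4583) - 59/637 = 1221/3758060 - 59/637 = -220947763/2393884220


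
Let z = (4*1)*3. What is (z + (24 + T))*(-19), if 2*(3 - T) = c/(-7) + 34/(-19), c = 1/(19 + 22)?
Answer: -435111/574 ≈ -758.03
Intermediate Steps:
c = 1/41 ≈ 0.024390
T = 42495/10906 (T = 3 - ((1/41)/(-7) + 34/(-19))/2 = 3 - ((1/41)*(-⅐) + 34*(-1/19))/2 = 3 - (-1/287 - 34/19)/2 = 3 - ½*(-9777/5453) = 3 + 9777/10906 = 42495/10906 ≈ 3.8965)
z = 12 (z = 4*3 = 12)
(z + (24 + T))*(-19) = (12 + (24 + 42495/10906))*(-19) = (12 + 304239/10906)*(-19) = (435111/10906)*(-19) = -435111/574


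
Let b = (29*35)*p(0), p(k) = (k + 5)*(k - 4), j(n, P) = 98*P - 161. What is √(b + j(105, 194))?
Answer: 3*I*√161 ≈ 38.066*I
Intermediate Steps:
j(n, P) = -161 + 98*P
p(k) = (-4 + k)*(5 + k) (p(k) = (5 + k)*(-4 + k) = (-4 + k)*(5 + k))
b = -20300 (b = (29*35)*(-20 + 0 + 0²) = 1015*(-20 + 0 + 0) = 1015*(-20) = -20300)
√(b + j(105, 194)) = √(-20300 + (-161 + 98*194)) = √(-20300 + (-161 + 19012)) = √(-20300 + 18851) = √(-1449) = 3*I*√161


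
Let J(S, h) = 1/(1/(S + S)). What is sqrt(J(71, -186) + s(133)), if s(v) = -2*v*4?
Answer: I*sqrt(922) ≈ 30.364*I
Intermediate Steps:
J(S, h) = 2*S (J(S, h) = 1/(1/(2*S)) = 2*S)
s(v) = -8*v
sqrt(J(71, -186) + s(133)) = sqrt(2*71 - 8*133) = sqrt(142 - 1064) = sqrt(-922) = I*sqrt(922)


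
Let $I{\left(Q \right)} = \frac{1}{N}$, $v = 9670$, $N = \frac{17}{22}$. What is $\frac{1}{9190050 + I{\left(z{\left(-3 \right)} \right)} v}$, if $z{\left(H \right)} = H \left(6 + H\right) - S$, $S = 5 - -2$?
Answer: $\frac{17}{156443590} \approx 1.0867 \cdot 10^{-7}$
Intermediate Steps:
$S = 7$ ($S = 5 + 2 = 7$)
$N = \frac{17}{22}$ ($N = 17 \cdot \frac{1}{22} = \frac{17}{22} \approx 0.77273$)
$z{\left(H \right)} = -7 + H \left(6 + H\right)$ ($z{\left(H \right)} = H \left(6 + H\right) - 7 = -7 + H \left(6 + H\right)$)
$I{\left(Q \right)} = \frac{22}{17}$ ($I{\left(Q \right)} = \frac{1}{\frac{17}{22}} = \frac{22}{17}$)
$\frac{1}{9190050 + I{\left(z{\left(-3 \right)} \right)} v} = \frac{1}{9190050 + \frac{22}{17} \cdot 9670} = \frac{1}{9190050 + \frac{212740}{17}} = \frac{1}{\frac{156443590}{17}} = \frac{17}{156443590}$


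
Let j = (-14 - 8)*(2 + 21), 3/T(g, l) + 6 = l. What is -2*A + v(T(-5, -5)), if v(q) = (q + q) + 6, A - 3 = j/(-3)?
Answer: -11150/33 ≈ -337.88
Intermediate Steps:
T(g, l) = 3/(-6 + l)
j = -506 (j = -22*23 = -506)
A = 515/3 (A = 3 - 506/(-3) = 3 - 506*(-⅓) = 3 + 506/3 = 515/3 ≈ 171.67)
v(q) = 6 + 2*q (v(q) = 2*q + 6 = 6 + 2*q)
-2*A + v(T(-5, -5)) = -2*515/3 + (6 + 2*(3/(-6 - 5))) = -1030/3 + (6 + 2*(3/(-11))) = -1030/3 + (6 + 2*(3*(-1/11))) = -1030/3 + (6 + 2*(-3/11)) = -1030/3 + (6 - 6/11) = -1030/3 + 60/11 = -11150/33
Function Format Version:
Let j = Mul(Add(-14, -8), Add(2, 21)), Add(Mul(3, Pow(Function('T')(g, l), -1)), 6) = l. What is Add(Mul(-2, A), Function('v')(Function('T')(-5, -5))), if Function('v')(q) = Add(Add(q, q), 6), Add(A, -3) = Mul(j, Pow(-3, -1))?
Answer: Rational(-11150, 33) ≈ -337.88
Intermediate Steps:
Function('T')(g, l) = Mul(3, Pow(Add(-6, l), -1))
j = -506 (j = Mul(-22, 23) = -506)
A = Rational(515, 3) (A = Add(3, Mul(-506, Pow(-3, -1))) = Add(3, Mul(-506, Rational(-1, 3))) = Add(3, Rational(506, 3)) = Rational(515, 3) ≈ 171.67)
Function('v')(q) = Add(6, Mul(2, q)) (Function('v')(q) = Add(Mul(2, q), 6) = Add(6, Mul(2, q)))
Add(Mul(-2, A), Function('v')(Function('T')(-5, -5))) = Add(Mul(-2, Rational(515, 3)), Add(6, Mul(2, Mul(3, Pow(Add(-6, -5), -1))))) = Add(Rational(-1030, 3), Add(6, Mul(2, Mul(3, Pow(-11, -1))))) = Add(Rational(-1030, 3), Add(6, Mul(2, Mul(3, Rational(-1, 11))))) = Add(Rational(-1030, 3), Add(6, Mul(2, Rational(-3, 11)))) = Add(Rational(-1030, 3), Add(6, Rational(-6, 11))) = Add(Rational(-1030, 3), Rational(60, 11)) = Rational(-11150, 33)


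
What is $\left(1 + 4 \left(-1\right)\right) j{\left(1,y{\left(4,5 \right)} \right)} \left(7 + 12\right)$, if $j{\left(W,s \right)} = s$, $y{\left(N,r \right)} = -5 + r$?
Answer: $0$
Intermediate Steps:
$\left(1 + 4 \left(-1\right)\right) j{\left(1,y{\left(4,5 \right)} \right)} \left(7 + 12\right) = \left(1 + 4 \left(-1\right)\right) \left(-5 + 5\right) \left(7 + 12\right) = \left(1 - 4\right) 0 \cdot 19 = \left(-3\right) 0 \cdot 19 = 0 \cdot 19 = 0$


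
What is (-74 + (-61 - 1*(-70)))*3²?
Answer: -585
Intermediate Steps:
(-74 + (-61 - 1*(-70)))*3² = (-74 + (-61 + 70))*9 = (-74 + 9)*9 = -65*9 = -585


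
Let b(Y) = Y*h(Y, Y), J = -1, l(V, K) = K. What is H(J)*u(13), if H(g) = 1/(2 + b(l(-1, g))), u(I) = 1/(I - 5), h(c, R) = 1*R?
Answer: 1/24 ≈ 0.041667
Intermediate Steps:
h(c, R) = R
u(I) = 1/(-5 + I)
b(Y) = Y**2 (b(Y) = Y*Y = Y**2)
H(g) = 1/(2 + g**2)
H(J)*u(13) = 1/((2 + (-1)**2)*(-5 + 13)) = 1/((2 + 1)*8) = (1/8)/3 = (1/3)*(1/8) = 1/24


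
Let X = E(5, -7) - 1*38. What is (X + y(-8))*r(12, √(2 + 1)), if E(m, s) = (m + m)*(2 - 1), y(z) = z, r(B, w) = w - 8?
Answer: 288 - 36*√3 ≈ 225.65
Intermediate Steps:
r(B, w) = -8 + w
E(m, s) = 2*m (E(m, s) = (2*m)*1 = 2*m)
X = -28 (X = 2*5 - 1*38 = 10 - 38 = -28)
(X + y(-8))*r(12, √(2 + 1)) = (-28 - 8)*(-8 + √(2 + 1)) = -36*(-8 + √3) = 288 - 36*√3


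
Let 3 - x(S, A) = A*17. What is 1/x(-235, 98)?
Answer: -1/1663 ≈ -0.00060132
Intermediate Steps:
x(S, A) = 3 - 17*A (x(S, A) = 3 - A*17 = 3 - 17*A)
1/x(-235, 98) = 1/(3 - 17*98) = 1/(3 - 1666) = 1/(-1663) = -1/1663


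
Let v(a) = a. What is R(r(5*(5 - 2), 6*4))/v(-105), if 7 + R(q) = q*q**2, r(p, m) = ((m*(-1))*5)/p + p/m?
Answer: 208963/53760 ≈ 3.8870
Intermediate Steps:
r(p, m) = p/m - 5*m/p (r(p, m) = (-m*5)/p + p/m = (-5*m)/p + p/m = -5*m/p + p/m = p/m - 5*m/p)
R(q) = -7 + q**3 (R(q) = -7 + q*q**2 = -7 + q**3)
R(r(5*(5 - 2), 6*4))/v(-105) = (-7 + ((5*(5 - 2))/((6*4)) - 5*6*4/(5*(5 - 2)))**3)/(-105) = (-7 + ((5*3)/24 - 5*24/5*3)**3)*(-1/105) = (-7 + (15*(1/24) - 5*24/15)**3)*(-1/105) = (-7 + (5/8 - 5*24*1/15)**3)*(-1/105) = (-7 + (5/8 - 8)**3)*(-1/105) = (-7 + (-59/8)**3)*(-1/105) = (-7 - 205379/512)*(-1/105) = -208963/512*(-1/105) = 208963/53760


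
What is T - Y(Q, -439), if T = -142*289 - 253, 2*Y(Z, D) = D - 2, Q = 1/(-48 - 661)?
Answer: -82141/2 ≈ -41071.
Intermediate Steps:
Q = -1/709 (Q = 1/(-709) = -1/709 ≈ -0.0014104)
Y(Z, D) = -1 + D/2 (Y(Z, D) = (D - 2)/2 = (-2 + D)/2 = -1 + D/2)
T = -41291 (T = -41038 - 253 = -41291)
T - Y(Q, -439) = -41291 - (-1 + (1/2)*(-439)) = -41291 - (-1 - 439/2) = -41291 - 1*(-441/2) = -41291 + 441/2 = -82141/2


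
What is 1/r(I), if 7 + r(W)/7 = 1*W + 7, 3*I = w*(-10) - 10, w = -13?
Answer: 1/280 ≈ 0.0035714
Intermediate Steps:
I = 40 (I = (-13*(-10) - 10)/3 = (130 - 10)/3 = (1/3)*120 = 40)
r(W) = 7*W (r(W) = -49 + 7*(1*W + 7) = -49 + 7*(W + 7) = -49 + 7*(7 + W) = -49 + (49 + 7*W) = 7*W)
1/r(I) = 1/(7*40) = 1/280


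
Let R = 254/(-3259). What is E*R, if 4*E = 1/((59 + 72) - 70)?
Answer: -127/397598 ≈ -0.00031942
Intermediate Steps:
R = -254/3259 (R = 254*(-1/3259) = -254/3259 ≈ -0.077938)
E = 1/244 (E = 1/(4*((59 + 72) - 70)) = 1/(4*(131 - 70)) = (¼)/61 = (¼)*(1/61) = 1/244 ≈ 0.0040984)
E*R = (1/244)*(-254/3259) = -127/397598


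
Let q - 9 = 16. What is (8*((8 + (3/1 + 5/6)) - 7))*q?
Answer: 2900/3 ≈ 966.67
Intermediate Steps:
q = 25 (q = 9 + 16 = 25)
(8*((8 + (3/1 + 5/6)) - 7))*q = (8*((8 + (3/1 + 5/6)) - 7))*25 = (8*((8 + (3*1 + 5*(1/6))) - 7))*25 = (8*((8 + (3 + 5/6)) - 7))*25 = (8*((8 + 23/6) - 7))*25 = (8*(71/6 - 7))*25 = (8*(29/6))*25 = (116/3)*25 = 2900/3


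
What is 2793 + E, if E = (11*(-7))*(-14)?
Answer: 3871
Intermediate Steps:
E = 1078 (E = -77*(-14) = 1078)
2793 + E = 2793 + 1078 = 3871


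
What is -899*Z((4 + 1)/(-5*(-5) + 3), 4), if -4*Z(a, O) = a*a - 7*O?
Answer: -19712373/3136 ≈ -6285.8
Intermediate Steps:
Z(a, O) = -a**2/4 + 7*O/4 (Z(a, O) = -(a*a - 7*O)/4 = -(a**2 - 7*O)/4 = -a**2/4 + 7*O/4)
-899*Z((4 + 1)/(-5*(-5) + 3), 4) = -899*(-(4 + 1)**2/(-5*(-5) + 3)**2/4 + (7/4)*4) = -899*(-25/(25 + 3)**2/4 + 7) = -899*(-(5/28)**2/4 + 7) = -899*(-1/4*25/784 + 7) = -899*(-25/3136 + 7) = -899*21927/3136 = -19712373/3136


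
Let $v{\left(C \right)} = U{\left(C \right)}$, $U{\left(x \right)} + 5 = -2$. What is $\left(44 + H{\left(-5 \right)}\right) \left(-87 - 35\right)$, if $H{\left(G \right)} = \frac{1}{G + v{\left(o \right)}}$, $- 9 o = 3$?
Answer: $- \frac{32147}{6} \approx -5357.8$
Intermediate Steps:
$o = - \frac{1}{3}$ ($o = \left(- \frac{1}{9}\right) 3 = - \frac{1}{3} \approx -0.33333$)
$U{\left(x \right)} = -7$ ($U{\left(x \right)} = -5 - 2 = -7$)
$v{\left(C \right)} = -7$
$H{\left(G \right)} = \frac{1}{-7 + G}$ ($H{\left(G \right)} = \frac{1}{G - 7} = \frac{1}{-7 + G}$)
$\left(44 + H{\left(-5 \right)}\right) \left(-87 - 35\right) = \left(44 + \frac{1}{-7 - 5}\right) \left(-87 - 35\right) = \left(44 + \frac{1}{-12}\right) \left(-122\right) = \left(44 - \frac{1}{12}\right) \left(-122\right) = \frac{527}{12} \left(-122\right) = - \frac{32147}{6}$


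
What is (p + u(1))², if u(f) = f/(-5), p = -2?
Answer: 121/25 ≈ 4.8400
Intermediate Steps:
u(f) = -f/5 (u(f) = f*(-⅕) = -f/5)
(p + u(1))² = (-2 - ⅕*1)² = (-2 - ⅕)² = (-11/5)² = 121/25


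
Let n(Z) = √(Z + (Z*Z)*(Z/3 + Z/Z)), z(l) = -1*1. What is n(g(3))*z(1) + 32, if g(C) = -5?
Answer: 32 - I*√195/3 ≈ 32.0 - 4.6547*I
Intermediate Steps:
z(l) = -1
n(Z) = √(Z + Z²*(1 + Z/3)) (n(Z) = √(Z + Z²*(Z*(⅓) + 1)) = √(Z + Z²*(Z/3 + 1)) = √(Z + Z²*(1 + Z/3)))
n(g(3))*z(1) + 32 = (√3*√(-5*(3 + (-5)² + 3*(-5)))/3)*(-1) + 32 = (√3*√(-5*(3 + 25 - 15))/3)*(-1) + 32 = (√3*√(-5*13)/3)*(-1) + 32 = (√3*√(-65)/3)*(-1) + 32 = (√3*(I*√65)/3)*(-1) + 32 = (I*√195/3)*(-1) + 32 = -I*√195/3 + 32 = 32 - I*√195/3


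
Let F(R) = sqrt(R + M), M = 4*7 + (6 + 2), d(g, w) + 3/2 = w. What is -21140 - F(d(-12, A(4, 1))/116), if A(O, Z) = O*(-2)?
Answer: -21140 - sqrt(483314)/116 ≈ -21146.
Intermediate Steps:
A(O, Z) = -2*O
d(g, w) = -3/2 + w
M = 36 (M = 28 + 8 = 36)
F(R) = sqrt(36 + R) (F(R) = sqrt(R + 36) = sqrt(36 + R))
-21140 - F(d(-12, A(4, 1))/116) = -21140 - sqrt(36 + (-3/2 - 2*4)/116) = -21140 - sqrt(36 + (-3/2 - 8)*(1/116)) = -21140 - sqrt(36 - 19/2*1/116) = -21140 - sqrt(36 - 19/232) = -21140 - sqrt(8333/232) = -21140 - sqrt(483314)/116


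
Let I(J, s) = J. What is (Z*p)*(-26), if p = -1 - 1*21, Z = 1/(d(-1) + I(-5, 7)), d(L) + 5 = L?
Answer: -52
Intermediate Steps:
d(L) = -5 + L
Z = -1/11 (Z = 1/((-5 - 1) - 5) = 1/(-6 - 5) = 1/(-11) = -1/11 ≈ -0.090909)
p = -22 (p = -1 - 21 = -22)
(Z*p)*(-26) = -1/11*(-22)*(-26) = 2*(-26) = -52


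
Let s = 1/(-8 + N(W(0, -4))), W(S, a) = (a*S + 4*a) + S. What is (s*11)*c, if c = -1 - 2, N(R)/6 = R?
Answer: 33/104 ≈ 0.31731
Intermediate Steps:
W(S, a) = S + 4*a + S*a (W(S, a) = (S*a + 4*a) + S = (4*a + S*a) + S = S + 4*a + S*a)
N(R) = 6*R
s = -1/104 (s = 1/(-8 + 6*(0 + 4*(-4) + 0*(-4))) = 1/(-8 + 6*(0 - 16 + 0)) = 1/(-8 + 6*(-16)) = 1/(-8 - 96) = 1/(-104) = -1/104 ≈ -0.0096154)
c = -3
(s*11)*c = -1/104*11*(-3) = -11/104*(-3) = 33/104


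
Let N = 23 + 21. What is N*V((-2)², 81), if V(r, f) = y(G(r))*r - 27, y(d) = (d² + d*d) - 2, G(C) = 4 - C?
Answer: -1540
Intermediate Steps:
N = 44
y(d) = -2 + 2*d² (y(d) = (d² + d²) - 2 = 2*d² - 2 = -2 + 2*d²)
V(r, f) = -27 + r*(-2 + 2*(4 - r)²) (V(r, f) = (-2 + 2*(4 - r)²)*r - 27 = r*(-2 + 2*(4 - r)²) - 27 = -27 + r*(-2 + 2*(4 - r)²))
N*V((-2)², 81) = 44*(-27 + 2*(-2)²*(-1 + (-4 + (-2)²)²)) = 44*(-27 + 2*4*(-1 + (-4 + 4)²)) = 44*(-27 + 2*4*(-1 + 0²)) = 44*(-27 + 2*4*(-1 + 0)) = 44*(-27 + 2*4*(-1)) = 44*(-27 - 8) = 44*(-35) = -1540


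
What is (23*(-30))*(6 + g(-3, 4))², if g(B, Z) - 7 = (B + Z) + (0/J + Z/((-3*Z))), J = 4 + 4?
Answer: -386630/3 ≈ -1.2888e+5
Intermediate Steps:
J = 8
g(B, Z) = 20/3 + B + Z (g(B, Z) = 7 + ((B + Z) + (0/8 + Z/((-3*Z)))) = 7 + ((B + Z) + (0*(⅛) + Z*(-1/(3*Z)))) = 7 + ((B + Z) + (0 - ⅓)) = 7 + ((B + Z) - ⅓) = 7 + (-⅓ + B + Z) = 20/3 + B + Z)
(23*(-30))*(6 + g(-3, 4))² = (23*(-30))*(6 + (20/3 - 3 + 4))² = -690*(6 + 23/3)² = -690*(41/3)² = -690*1681/9 = -386630/3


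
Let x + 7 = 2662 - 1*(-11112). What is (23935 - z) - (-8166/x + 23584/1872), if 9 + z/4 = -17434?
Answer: 3869696983/41301 ≈ 93695.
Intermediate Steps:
z = -69772 (z = -36 + 4*(-17434) = -36 - 69736 = -69772)
x = 13767 (x = -7 + (2662 - 1*(-11112)) = -7 + (2662 + 11112) = -7 + 13774 = 13767)
(23935 - z) - (-8166/x + 23584/1872) = (23935 - 1*(-69772)) - (-8166/13767 + 23584/1872) = (23935 + 69772) - (-8166*1/13767 + 23584*(1/1872)) = 93707 - (-2722/4589 + 1474/117) = 93707 - 1*495824/41301 = 93707 - 495824/41301 = 3869696983/41301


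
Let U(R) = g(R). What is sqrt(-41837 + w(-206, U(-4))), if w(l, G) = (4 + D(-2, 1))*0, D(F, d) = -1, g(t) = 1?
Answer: I*sqrt(41837) ≈ 204.54*I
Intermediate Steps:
U(R) = 1
w(l, G) = 0 (w(l, G) = (4 - 1)*0 = 3*0 = 0)
sqrt(-41837 + w(-206, U(-4))) = sqrt(-41837 + 0) = sqrt(-41837) = I*sqrt(41837)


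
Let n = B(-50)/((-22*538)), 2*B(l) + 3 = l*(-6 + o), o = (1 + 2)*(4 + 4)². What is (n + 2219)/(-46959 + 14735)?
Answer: -52537471/762806528 ≈ -0.068874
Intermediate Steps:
o = 192 (o = 3*8² = 3*64 = 192)
B(l) = -3/2 + 93*l (B(l) = -3/2 + (l*(-6 + 192))/2 = -3/2 + (l*186)/2 = -3/2 + (186*l)/2 = -3/2 + 93*l)
n = 9303/23672 (n = (-3/2 + 93*(-50))/((-22*538)) = (-3/2 - 4650)/(-11836) = -9303/2*(-1/11836) = 9303/23672 ≈ 0.39300)
(n + 2219)/(-46959 + 14735) = (9303/23672 + 2219)/(-46959 + 14735) = (52537471/23672)/(-32224) = (52537471/23672)*(-1/32224) = -52537471/762806528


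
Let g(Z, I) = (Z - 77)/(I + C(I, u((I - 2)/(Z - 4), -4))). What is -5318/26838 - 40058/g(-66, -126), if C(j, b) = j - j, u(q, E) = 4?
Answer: -67730206289/1918917 ≈ -35296.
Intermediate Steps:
C(j, b) = 0
g(Z, I) = (-77 + Z)/I (g(Z, I) = (Z - 77)/(I + 0) = (-77 + Z)/I)
-5318/26838 - 40058/g(-66, -126) = -5318/26838 - 40058*(-126/(-77 - 66)) = -5318*1/26838 - 40058/((-1/126*(-143))) = -2659/13419 - 40058/143/126 = -2659/13419 - 40058*126/143 = -2659/13419 - 5047308/143 = -67730206289/1918917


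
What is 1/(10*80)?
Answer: 1/800 ≈ 0.0012500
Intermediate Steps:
1/(10*80) = 1/800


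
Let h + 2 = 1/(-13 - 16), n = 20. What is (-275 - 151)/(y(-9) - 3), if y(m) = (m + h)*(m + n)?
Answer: 12354/3607 ≈ 3.4250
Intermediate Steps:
h = -59/29 (h = -2 + 1/(-13 - 16) = -2 + 1/(-29) = -2 - 1/29 = -59/29 ≈ -2.0345)
y(m) = (20 + m)*(-59/29 + m) (y(m) = (m - 59/29)*(m + 20) = (-59/29 + m)*(20 + m) = (20 + m)*(-59/29 + m))
(-275 - 151)/(y(-9) - 3) = (-275 - 151)/((-1180/29 + (-9)² + (521/29)*(-9)) - 3) = -426/((-1180/29 + 81 - 4689/29) - 3) = -426/(-3520/29 - 3) = -426/(-3607/29) = -426*(-29/3607) = 12354/3607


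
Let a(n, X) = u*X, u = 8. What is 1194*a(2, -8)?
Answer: -76416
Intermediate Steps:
a(n, X) = 8*X
1194*a(2, -8) = 1194*(8*(-8)) = 1194*(-64) = -76416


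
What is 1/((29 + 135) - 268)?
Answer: -1/104 ≈ -0.0096154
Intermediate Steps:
1/((29 + 135) - 268) = 1/(164 - 268) = 1/(-104) = -1/104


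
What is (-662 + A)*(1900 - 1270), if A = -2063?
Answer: -1716750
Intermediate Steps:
(-662 + A)*(1900 - 1270) = (-662 - 2063)*(1900 - 1270) = -2725*630 = -1716750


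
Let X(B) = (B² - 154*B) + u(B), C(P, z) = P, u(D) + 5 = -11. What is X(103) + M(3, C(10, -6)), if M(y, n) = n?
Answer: -5259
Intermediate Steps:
u(D) = -16 (u(D) = -5 - 11 = -16)
X(B) = -16 + B² - 154*B (X(B) = (B² - 154*B) - 16 = -16 + B² - 154*B)
X(103) + M(3, C(10, -6)) = (-16 + 103² - 154*103) + 10 = (-16 + 10609 - 15862) + 10 = -5269 + 10 = -5259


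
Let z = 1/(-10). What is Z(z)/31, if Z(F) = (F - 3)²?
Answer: 31/100 ≈ 0.31000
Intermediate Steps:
z = -⅒ ≈ -0.10000
Z(F) = (-3 + F)²
Z(z)/31 = (-3 - ⅒)²/31 = (-31/10)²*(1/31) = (961/100)*(1/31) = 31/100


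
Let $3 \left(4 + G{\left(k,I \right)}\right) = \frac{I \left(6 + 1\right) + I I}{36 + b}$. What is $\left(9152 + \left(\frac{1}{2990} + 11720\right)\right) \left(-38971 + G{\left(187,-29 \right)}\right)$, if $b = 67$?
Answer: $- \frac{250516077079999}{307970} \approx -8.1344 \cdot 10^{8}$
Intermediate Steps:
$G{\left(k,I \right)} = -4 + \frac{I^{2}}{309} + \frac{7 I}{309}$ ($G{\left(k,I \right)} = -4 + \frac{\left(I \left(6 + 1\right) + I I\right) \frac{1}{36 + 67}}{3} = -4 + \frac{\left(I 7 + I^{2}\right) \frac{1}{103}}{3} = -4 + \frac{\left(7 I + I^{2}\right) \frac{1}{103}}{3} = -4 + \frac{\left(I^{2} + 7 I\right) \frac{1}{103}}{3} = -4 + \frac{\frac{I^{2}}{103} + \frac{7 I}{103}}{3} = -4 + \left(\frac{I^{2}}{309} + \frac{7 I}{309}\right) = -4 + \frac{I^{2}}{309} + \frac{7 I}{309}$)
$\left(9152 + \left(\frac{1}{2990} + 11720\right)\right) \left(-38971 + G{\left(187,-29 \right)}\right) = \left(9152 + \left(\frac{1}{2990} + 11720\right)\right) \left(-38971 + \left(-4 + \frac{\left(-29\right)^{2}}{309} + \frac{7}{309} \left(-29\right)\right)\right) = \left(9152 + \left(\frac{1}{2990} + 11720\right)\right) \left(-38971 - \frac{598}{309}\right) = \left(9152 + \frac{35042801}{2990}\right) \left(-38971 - \frac{598}{309}\right) = \frac{62407281 \left(-38971 - \frac{598}{309}\right)}{2990} = \frac{62407281}{2990} \left(- \frac{12042637}{309}\right) = - \frac{250516077079999}{307970}$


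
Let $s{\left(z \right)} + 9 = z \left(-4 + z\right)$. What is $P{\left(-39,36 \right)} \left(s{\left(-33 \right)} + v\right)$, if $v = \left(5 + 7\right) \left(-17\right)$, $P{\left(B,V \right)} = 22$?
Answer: $22176$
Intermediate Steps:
$s{\left(z \right)} = -9 + z \left(-4 + z\right)$
$v = -204$ ($v = 12 \left(-17\right) = -204$)
$P{\left(-39,36 \right)} \left(s{\left(-33 \right)} + v\right) = 22 \left(\left(-9 + \left(-33\right)^{2} - -132\right) - 204\right) = 22 \left(\left(-9 + 1089 + 132\right) - 204\right) = 22 \left(1212 - 204\right) = 22 \cdot 1008 = 22176$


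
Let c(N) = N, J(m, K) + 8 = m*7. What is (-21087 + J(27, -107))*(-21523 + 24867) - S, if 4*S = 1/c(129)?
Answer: -36073386625/516 ≈ -6.9910e+7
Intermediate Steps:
J(m, K) = -8 + 7*m (J(m, K) = -8 + m*7 = -8 + 7*m)
S = 1/516 (S = (¼)/129 = (¼)*(1/129) = 1/516 ≈ 0.0019380)
(-21087 + J(27, -107))*(-21523 + 24867) - S = (-21087 + (-8 + 7*27))*(-21523 + 24867) - 1*1/516 = (-21087 + (-8 + 189))*3344 - 1/516 = (-21087 + 181)*3344 - 1/516 = -20906*3344 - 1/516 = -69909664 - 1/516 = -36073386625/516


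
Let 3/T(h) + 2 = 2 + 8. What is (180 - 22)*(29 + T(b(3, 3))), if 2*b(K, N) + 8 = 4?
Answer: 18565/4 ≈ 4641.3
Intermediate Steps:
b(K, N) = -2 (b(K, N) = -4 + (½)*4 = -4 + 2 = -2)
T(h) = 3/8 (T(h) = 3/(-2 + (2 + 8)) = 3/(-2 + 10) = 3/8)
(180 - 22)*(29 + T(b(3, 3))) = (180 - 22)*(29 + 3/8) = 158*(235/8) = 18565/4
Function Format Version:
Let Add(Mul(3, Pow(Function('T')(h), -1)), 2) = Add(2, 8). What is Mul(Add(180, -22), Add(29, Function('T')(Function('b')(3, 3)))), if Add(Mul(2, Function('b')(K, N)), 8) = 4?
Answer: Rational(18565, 4) ≈ 4641.3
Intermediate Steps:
Function('b')(K, N) = -2 (Function('b')(K, N) = Add(-4, Mul(Rational(1, 2), 4)) = Add(-4, 2) = -2)
Function('T')(h) = Rational(3, 8) (Function('T')(h) = Mul(3, Pow(Add(-2, Add(2, 8)), -1)) = Mul(3, Pow(Add(-2, 10), -1)) = Mul(3, Pow(8, -1)) = Mul(3, Rational(1, 8)) = Rational(3, 8))
Mul(Add(180, -22), Add(29, Function('T')(Function('b')(3, 3)))) = Mul(Add(180, -22), Add(29, Rational(3, 8))) = Mul(158, Rational(235, 8)) = Rational(18565, 4)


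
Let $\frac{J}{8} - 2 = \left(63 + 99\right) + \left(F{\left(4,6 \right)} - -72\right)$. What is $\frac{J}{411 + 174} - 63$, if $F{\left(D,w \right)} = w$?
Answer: $- \frac{34919}{585} \approx -59.691$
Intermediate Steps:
$J = 1936$ ($J = 16 + 8 \left(\left(63 + 99\right) + \left(6 - -72\right)\right) = 16 + 8 \left(162 + \left(6 + 72\right)\right) = 16 + 8 \left(162 + 78\right) = 16 + 8 \cdot 240 = 16 + 1920 = 1936$)
$\frac{J}{411 + 174} - 63 = \frac{1}{411 + 174} \cdot 1936 - 63 = \frac{1}{585} \cdot 1936 - 63 = \frac{1936}{585} - 63 = - \frac{34919}{585}$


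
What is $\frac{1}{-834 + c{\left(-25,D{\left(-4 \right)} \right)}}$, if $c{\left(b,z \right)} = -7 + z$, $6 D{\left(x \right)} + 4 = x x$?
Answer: $- \frac{1}{839} \approx -0.0011919$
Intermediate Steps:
$D{\left(x \right)} = - \frac{2}{3} + \frac{x^{2}}{6}$ ($D{\left(x \right)} = - \frac{2}{3} + \frac{x x}{6} = - \frac{2}{3} + \frac{x^{2}}{6}$)
$\frac{1}{-834 + c{\left(-25,D{\left(-4 \right)} \right)}} = \frac{1}{-834 - \left(\frac{23}{3} - \frac{8}{3}\right)} = \frac{1}{-834 + \left(-7 + \left(- \frac{2}{3} + \frac{1}{6} \cdot 16\right)\right)} = \frac{1}{-834 + \left(-7 + \left(- \frac{2}{3} + \frac{8}{3}\right)\right)} = \frac{1}{-834 + \left(-7 + 2\right)} = \frac{1}{-834 - 5} = \frac{1}{-839} = - \frac{1}{839}$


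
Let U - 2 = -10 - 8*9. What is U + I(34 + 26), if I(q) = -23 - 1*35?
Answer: -138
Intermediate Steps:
I(q) = -58 (I(q) = -23 - 35 = -58)
U = -80 (U = 2 + (-10 - 8*9) = 2 + (-10 - 72) = 2 - 82 = -80)
U + I(34 + 26) = -80 - 58 = -138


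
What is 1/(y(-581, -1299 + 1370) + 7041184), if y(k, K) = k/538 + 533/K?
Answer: 38198/268959391935 ≈ 1.4202e-7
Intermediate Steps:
y(k, K) = 533/K + k/538 (y(k, K) = k*(1/538) + 533/K = k/538 + 533/K = 533/K + k/538)
1/(y(-581, -1299 + 1370) + 7041184) = 1/((533/(-1299 + 1370) + (1/538)*(-581)) + 7041184) = 1/((533/71 - 581/538) + 7041184) = 1/(245503/38198 + 7041184) = 1/(268959391935/38198) = 38198/268959391935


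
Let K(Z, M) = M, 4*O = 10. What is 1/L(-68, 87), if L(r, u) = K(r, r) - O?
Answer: -2/141 ≈ -0.014184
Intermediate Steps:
O = 5/2 (O = (¼)*10 = 5/2 ≈ 2.5000)
L(r, u) = -5/2 + r (L(r, u) = r - 1*5/2 = r - 5/2 = -5/2 + r)
1/L(-68, 87) = 1/(-5/2 - 68) = 1/(-141/2) = -2/141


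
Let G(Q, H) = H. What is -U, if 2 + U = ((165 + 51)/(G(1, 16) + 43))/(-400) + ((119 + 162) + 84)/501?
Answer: 1892677/1477950 ≈ 1.2806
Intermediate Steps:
U = -1892677/1477950 (U = -2 + (((165 + 51)/(16 + 43))/(-400) + ((119 + 162) + 84)/501) = -2 + ((216/59)*(-1/400) + (281 + 84)*(1/501)) = -2 + ((216*(1/59))*(-1/400) + 365*(1/501)) = -2 + ((216/59)*(-1/400) + 365/501) = -2 + (-27/2950 + 365/501) = -2 + 1063223/1477950 = -1892677/1477950 ≈ -1.2806)
-U = -1*(-1892677/1477950) = 1892677/1477950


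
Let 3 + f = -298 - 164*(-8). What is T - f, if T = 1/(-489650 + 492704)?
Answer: -3087593/3054 ≈ -1011.0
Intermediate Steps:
f = 1011 (f = -3 + (-298 - 164*(-8)) = -3 + (-298 + 1312) = -3 + 1014 = 1011)
T = 1/3054 ≈ 0.00032744
T - f = 1/3054 - 1*1011 = 1/3054 - 1011 = -3087593/3054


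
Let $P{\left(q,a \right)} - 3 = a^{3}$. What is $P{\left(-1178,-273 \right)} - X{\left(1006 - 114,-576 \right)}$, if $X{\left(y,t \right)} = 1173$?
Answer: $-20347587$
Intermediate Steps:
$P{\left(q,a \right)} = 3 + a^{3}$
$P{\left(-1178,-273 \right)} - X{\left(1006 - 114,-576 \right)} = \left(3 + \left(-273\right)^{3}\right) - 1173 = \left(3 - 20346417\right) - 1173 = -20346414 - 1173 = -20347587$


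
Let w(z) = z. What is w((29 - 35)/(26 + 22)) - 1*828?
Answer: -6625/8 ≈ -828.13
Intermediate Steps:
w((29 - 35)/(26 + 22)) - 1*828 = (29 - 35)/(26 + 22) - 1*828 = -6/48 - 828 = -6*1/48 - 828 = -⅛ - 828 = -6625/8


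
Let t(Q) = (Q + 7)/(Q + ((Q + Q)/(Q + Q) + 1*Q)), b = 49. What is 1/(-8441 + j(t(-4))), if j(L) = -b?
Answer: -1/8490 ≈ -0.00011779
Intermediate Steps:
t(Q) = (7 + Q)/(1 + 2*Q) (t(Q) = (7 + Q)/(Q + ((2*Q)/((2*Q)) + Q)) = (7 + Q)/(Q + ((2*Q)*(1/(2*Q)) + Q)) = (7 + Q)/(Q + (1 + Q)) = (7 + Q)/(1 + 2*Q))
j(L) = -49 (j(L) = -1*49 = -49)
1/(-8441 + j(t(-4))) = 1/(-8441 - 49) = 1/(-8490) = -1/8490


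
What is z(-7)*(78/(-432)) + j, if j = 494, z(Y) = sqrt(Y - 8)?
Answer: 494 - 13*I*sqrt(15)/72 ≈ 494.0 - 0.69929*I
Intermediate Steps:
z(Y) = sqrt(-8 + Y)
z(-7)*(78/(-432)) + j = sqrt(-8 - 7)*(78/(-432)) + 494 = sqrt(-15)*(78*(-1/432)) + 494 = (I*sqrt(15))*(-13/72) + 494 = -13*I*sqrt(15)/72 + 494 = 494 - 13*I*sqrt(15)/72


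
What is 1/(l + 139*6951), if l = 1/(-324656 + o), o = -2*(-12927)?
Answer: 298802/288699205577 ≈ 1.0350e-6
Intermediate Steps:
o = 25854
l = -1/298802 (l = 1/(-324656 + 25854) = 1/(-298802) = -1/298802 ≈ -3.3467e-6)
1/(l + 139*6951) = 1/(-1/298802 + 139*6951) = 1/(-1/298802 + 966189) = 1/(288699205577/298802) = 298802/288699205577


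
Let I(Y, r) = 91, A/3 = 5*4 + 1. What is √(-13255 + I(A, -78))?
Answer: 2*I*√3291 ≈ 114.73*I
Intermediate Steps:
A = 63 (A = 3*(5*4 + 1) = 3*(20 + 1) = 3*21 = 63)
√(-13255 + I(A, -78)) = √(-13255 + 91) = √(-13164) = 2*I*√3291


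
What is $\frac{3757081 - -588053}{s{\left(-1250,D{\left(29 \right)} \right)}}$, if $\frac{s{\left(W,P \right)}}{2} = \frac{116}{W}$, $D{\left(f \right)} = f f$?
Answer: $- \frac{1357854375}{58} \approx -2.3411 \cdot 10^{7}$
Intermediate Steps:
$D{\left(f \right)} = f^{2}$
$s{\left(W,P \right)} = \frac{232}{W}$ ($s{\left(W,P \right)} = 2 \frac{116}{W} = \frac{232}{W}$)
$\frac{3757081 - -588053}{s{\left(-1250,D{\left(29 \right)} \right)}} = \frac{3757081 - -588053}{232 \frac{1}{-1250}} = \frac{3757081 + 588053}{232 \left(- \frac{1}{1250}\right)} = \frac{4345134}{- \frac{116}{625}} = 4345134 \left(- \frac{625}{116}\right) = - \frac{1357854375}{58}$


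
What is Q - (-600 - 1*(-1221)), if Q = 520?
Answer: -101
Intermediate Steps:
Q - (-600 - 1*(-1221)) = 520 - (-600 - 1*(-1221)) = 520 - (-600 + 1221) = 520 - 1*621 = 520 - 621 = -101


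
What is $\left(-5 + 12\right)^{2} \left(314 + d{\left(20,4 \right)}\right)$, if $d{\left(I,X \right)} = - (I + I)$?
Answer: $13426$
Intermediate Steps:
$d{\left(I,X \right)} = - 2 I$
$\left(-5 + 12\right)^{2} \left(314 + d{\left(20,4 \right)}\right) = \left(-5 + 12\right)^{2} \left(314 - 40\right) = 7^{2} \left(314 - 40\right) = 49 \cdot 274 = 13426$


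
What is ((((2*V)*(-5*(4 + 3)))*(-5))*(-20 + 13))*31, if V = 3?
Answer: -227850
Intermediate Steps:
((((2*V)*(-5*(4 + 3)))*(-5))*(-20 + 13))*31 = ((((2*3)*(-5*(4 + 3)))*(-5))*(-20 + 13))*31 = (((6*(-5*7))*(-5))*(-7))*31 = (((6*(-35))*(-5))*(-7))*31 = (-210*(-5)*(-7))*31 = (1050*(-7))*31 = -7350*31 = -227850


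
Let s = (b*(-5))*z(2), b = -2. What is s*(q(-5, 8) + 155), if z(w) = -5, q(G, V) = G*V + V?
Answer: -6150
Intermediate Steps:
q(G, V) = V + G*V
s = -50 (s = -2*(-5)*(-5) = 10*(-5) = -50)
s*(q(-5, 8) + 155) = -50*(8*(1 - 5) + 155) = -50*(8*(-4) + 155) = -50*(-32 + 155) = -50*123 = -6150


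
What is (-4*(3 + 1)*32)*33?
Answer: -16896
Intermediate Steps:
(-4*(3 + 1)*32)*33 = (-4*4*32)*33 = -16*32*33 = -512*33 = -16896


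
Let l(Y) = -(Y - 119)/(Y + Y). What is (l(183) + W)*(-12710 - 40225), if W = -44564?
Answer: 143899280380/61 ≈ 2.3590e+9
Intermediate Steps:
l(Y) = -(-119 + Y)/(2*Y)
(l(183) + W)*(-12710 - 40225) = ((½)*(119 - 1*183)/183 - 44564)*(-12710 - 40225) = ((½)*(1/183)*(119 - 183) - 44564)*(-52935) = ((½)*(1/183)*(-64) - 44564)*(-52935) = (-32/183 - 44564)*(-52935) = -8155244/183*(-52935) = 143899280380/61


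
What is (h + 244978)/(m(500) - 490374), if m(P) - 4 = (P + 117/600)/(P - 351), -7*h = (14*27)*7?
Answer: -7289080000/14612925961 ≈ -0.49881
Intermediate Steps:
h = -378 (h = -14*27*7/7 = -54*7 = -⅐*2646 = -378)
m(P) = 4 + (39/200 + P)/(-351 + P) (m(P) = 4 + (P + 117/600)/(P - 351) = 4 + (P + 117*(1/600))/(-351 + P) = 4 + (P + 39/200)/(-351 + P) = 4 + (39/200 + P)/(-351 + P))
(h + 244978)/(m(500) - 490374) = (-378 + 244978)/((-280761 + 1000*500)/(200*(-351 + 500)) - 490374) = 244600/((1/200)*(-280761 + 500000)/149 - 490374) = 244600/((1/200)*(1/149)*219239 - 490374) = 244600/(219239/29800 - 490374) = 244600/(-14612925961/29800) = 244600*(-29800/14612925961) = -7289080000/14612925961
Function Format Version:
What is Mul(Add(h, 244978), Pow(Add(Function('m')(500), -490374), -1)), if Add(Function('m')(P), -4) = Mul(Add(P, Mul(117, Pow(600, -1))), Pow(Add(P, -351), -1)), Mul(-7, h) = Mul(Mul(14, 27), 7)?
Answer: Rational(-7289080000, 14612925961) ≈ -0.49881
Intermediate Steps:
h = -378 (h = Mul(Rational(-1, 7), Mul(Mul(14, 27), 7)) = Mul(Rational(-1, 7), Mul(378, 7)) = Mul(Rational(-1, 7), 2646) = -378)
Function('m')(P) = Add(4, Mul(Pow(Add(-351, P), -1), Add(Rational(39, 200), P))) (Function('m')(P) = Add(4, Mul(Add(P, Mul(117, Pow(600, -1))), Pow(Add(P, -351), -1))) = Add(4, Mul(Add(P, Mul(117, Rational(1, 600))), Pow(Add(-351, P), -1))) = Add(4, Mul(Add(P, Rational(39, 200)), Pow(Add(-351, P), -1))) = Add(4, Mul(Add(Rational(39, 200), P), Pow(Add(-351, P), -1))) = Add(4, Mul(Pow(Add(-351, P), -1), Add(Rational(39, 200), P))))
Mul(Add(h, 244978), Pow(Add(Function('m')(500), -490374), -1)) = Mul(Add(-378, 244978), Pow(Add(Mul(Rational(1, 200), Pow(Add(-351, 500), -1), Add(-280761, Mul(1000, 500))), -490374), -1)) = Mul(244600, Pow(Add(Mul(Rational(1, 200), Pow(149, -1), Add(-280761, 500000)), -490374), -1)) = Mul(244600, Pow(Add(Mul(Rational(1, 200), Rational(1, 149), 219239), -490374), -1)) = Mul(244600, Pow(Add(Rational(219239, 29800), -490374), -1)) = Mul(244600, Pow(Rational(-14612925961, 29800), -1)) = Mul(244600, Rational(-29800, 14612925961)) = Rational(-7289080000, 14612925961)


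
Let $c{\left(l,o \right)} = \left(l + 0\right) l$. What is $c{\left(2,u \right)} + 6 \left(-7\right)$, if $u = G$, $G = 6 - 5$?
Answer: $-38$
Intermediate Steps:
$G = 1$ ($G = 6 - 5 = 1$)
$u = 1$
$c{\left(l,o \right)} = l^{2}$ ($c{\left(l,o \right)} = l l = l^{2}$)
$c{\left(2,u \right)} + 6 \left(-7\right) = 2^{2} + 6 \left(-7\right) = 4 - 42 = -38$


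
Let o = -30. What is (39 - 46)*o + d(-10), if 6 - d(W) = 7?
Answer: 209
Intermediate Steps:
d(W) = -1 (d(W) = 6 - 1*7 = 6 - 7 = -1)
(39 - 46)*o + d(-10) = (39 - 46)*(-30) - 1 = -7*(-30) - 1 = 210 - 1 = 209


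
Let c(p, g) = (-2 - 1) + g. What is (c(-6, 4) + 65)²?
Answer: 4356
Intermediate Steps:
c(p, g) = -3 + g
(c(-6, 4) + 65)² = ((-3 + 4) + 65)² = (1 + 65)² = 66² = 4356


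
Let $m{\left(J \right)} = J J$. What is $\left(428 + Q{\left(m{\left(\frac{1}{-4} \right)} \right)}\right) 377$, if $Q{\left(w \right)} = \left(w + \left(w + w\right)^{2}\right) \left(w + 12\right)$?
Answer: $\frac{165592349}{1024} \approx 1.6171 \cdot 10^{5}$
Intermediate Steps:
$m{\left(J \right)} = J^{2}$
$Q{\left(w \right)} = \left(12 + w\right) \left(w + 4 w^{2}\right)$ ($Q{\left(w \right)} = \left(w + \left(2 w\right)^{2}\right) \left(12 + w\right) = \left(w + 4 w^{2}\right) \left(12 + w\right) = \left(12 + w\right) \left(w + 4 w^{2}\right)$)
$\left(428 + Q{\left(m{\left(\frac{1}{-4} \right)} \right)}\right) 377 = \left(428 + \left(\frac{1}{-4}\right)^{2} \left(12 + 4 \left(\left(\frac{1}{-4}\right)^{2}\right)^{2} + 49 \left(\frac{1}{-4}\right)^{2}\right)\right) 377 = \left(428 + \left(- \frac{1}{4}\right)^{2} \left(12 + 4 \left(\left(- \frac{1}{4}\right)^{2}\right)^{2} + 49 \left(- \frac{1}{4}\right)^{2}\right)\right) 377 = \left(428 + \frac{12 + \frac{4}{256} + 49 \cdot \frac{1}{16}}{16}\right) 377 = \left(428 + \frac{12 + 4 \cdot \frac{1}{256} + \frac{49}{16}}{16}\right) 377 = \left(428 + \frac{12 + \frac{1}{64} + \frac{49}{16}}{16}\right) 377 = \left(428 + \frac{1}{16} \cdot \frac{965}{64}\right) 377 = \left(428 + \frac{965}{1024}\right) 377 = \frac{439237}{1024} \cdot 377 = \frac{165592349}{1024}$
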